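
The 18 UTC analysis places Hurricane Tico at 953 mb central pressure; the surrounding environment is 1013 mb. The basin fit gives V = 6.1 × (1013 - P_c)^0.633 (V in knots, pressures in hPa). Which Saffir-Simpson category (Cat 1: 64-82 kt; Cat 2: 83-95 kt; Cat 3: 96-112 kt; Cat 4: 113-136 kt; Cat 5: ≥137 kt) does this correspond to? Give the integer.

1

ΔP = 1013 − 953 = 60 mb.
V ≈ 6.1 × 60^0.633 = 6.1 × 13.35 ≈ 81 kt.
81 kt falls in the Category 1 band.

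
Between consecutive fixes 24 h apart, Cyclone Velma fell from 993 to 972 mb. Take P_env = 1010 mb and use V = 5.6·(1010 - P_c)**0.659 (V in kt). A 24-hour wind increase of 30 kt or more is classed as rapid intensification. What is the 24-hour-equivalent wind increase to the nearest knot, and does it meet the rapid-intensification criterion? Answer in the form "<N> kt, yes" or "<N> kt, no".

V₁: ΔP = 17, V ≈ 5.6 × 17^0.659 ≈ 36.23 kt.
V₂: ΔP = 38, V ≈ 5.6 × 38^0.659 ≈ 61.56 kt.
ΔV over 24 h = 25.33 kt → 24 h equivalent = 25.33 × 24/24 ≈ 25.33 kt.
25 kt < 30 kt ⇒ not rapid intensification.

25 kt, no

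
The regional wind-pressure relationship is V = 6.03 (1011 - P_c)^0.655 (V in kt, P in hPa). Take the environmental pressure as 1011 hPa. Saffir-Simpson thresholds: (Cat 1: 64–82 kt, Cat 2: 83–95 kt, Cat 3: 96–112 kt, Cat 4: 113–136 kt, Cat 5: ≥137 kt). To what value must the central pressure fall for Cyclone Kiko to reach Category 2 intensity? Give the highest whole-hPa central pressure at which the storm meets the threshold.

956 hPa

Category 2 begins at V = 83 kt.
Required ΔP = (83/6.03)^(1/0.655) = 13.765^1.527 ≈ 54.77 hPa.
P_c ≤ 1011 − 54.77 = 956.23, so the highest integer P_c is 956 hPa.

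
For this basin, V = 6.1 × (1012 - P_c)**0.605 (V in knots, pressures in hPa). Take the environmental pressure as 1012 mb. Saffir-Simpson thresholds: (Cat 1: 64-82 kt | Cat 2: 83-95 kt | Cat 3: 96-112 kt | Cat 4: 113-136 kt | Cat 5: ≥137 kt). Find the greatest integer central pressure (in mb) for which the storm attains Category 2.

Category 2 begins at V = 83 kt.
Required ΔP = (83/6.1)^(1/0.605) = 13.607^1.653 ≈ 74.81 mb.
P_c ≤ 1012 − 74.81 = 937.19, so the highest integer P_c is 937 mb.

937 mb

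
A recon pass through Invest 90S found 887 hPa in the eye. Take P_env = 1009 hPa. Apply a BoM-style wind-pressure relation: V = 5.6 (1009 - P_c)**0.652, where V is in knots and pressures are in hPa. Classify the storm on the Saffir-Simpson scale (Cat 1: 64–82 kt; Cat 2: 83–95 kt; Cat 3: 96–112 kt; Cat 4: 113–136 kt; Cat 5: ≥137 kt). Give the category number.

4

ΔP = 1009 − 887 = 122 hPa.
V ≈ 5.6 × 122^0.652 = 5.6 × 22.92 ≈ 128 kt.
128 kt falls in the Category 4 band.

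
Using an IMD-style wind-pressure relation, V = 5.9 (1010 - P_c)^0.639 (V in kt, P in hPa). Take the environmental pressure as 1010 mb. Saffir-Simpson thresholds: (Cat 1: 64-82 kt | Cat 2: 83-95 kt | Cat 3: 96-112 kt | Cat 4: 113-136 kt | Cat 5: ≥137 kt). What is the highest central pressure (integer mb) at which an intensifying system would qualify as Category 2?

Category 2 begins at V = 83 kt.
Required ΔP = (83/5.9)^(1/0.639) = 14.068^1.565 ≈ 62.65 mb.
P_c ≤ 1010 − 62.65 = 947.35, so the highest integer P_c is 947 mb.

947 mb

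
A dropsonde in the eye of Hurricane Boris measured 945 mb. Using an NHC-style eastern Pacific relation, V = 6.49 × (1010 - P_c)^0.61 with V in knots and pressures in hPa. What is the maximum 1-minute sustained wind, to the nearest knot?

ΔP = 1010 − 945 = 65 mb.
65^0.61 ≈ 12.761.
V ≈ 6.49 × 12.761 ≈ 82.8 kt.

83 kt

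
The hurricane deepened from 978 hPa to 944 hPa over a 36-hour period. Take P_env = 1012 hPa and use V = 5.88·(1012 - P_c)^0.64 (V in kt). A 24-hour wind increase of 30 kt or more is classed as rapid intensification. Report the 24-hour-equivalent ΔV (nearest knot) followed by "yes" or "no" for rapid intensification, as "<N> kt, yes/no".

V₁: ΔP = 34, V ≈ 5.88 × 34^0.64 ≈ 56.17 kt.
V₂: ΔP = 68, V ≈ 5.88 × 68^0.64 ≈ 87.54 kt.
ΔV over 36 h = 31.37 kt → 24 h equivalent = 31.37 × 24/36 ≈ 20.91 kt.
21 kt < 30 kt ⇒ not rapid intensification.

21 kt, no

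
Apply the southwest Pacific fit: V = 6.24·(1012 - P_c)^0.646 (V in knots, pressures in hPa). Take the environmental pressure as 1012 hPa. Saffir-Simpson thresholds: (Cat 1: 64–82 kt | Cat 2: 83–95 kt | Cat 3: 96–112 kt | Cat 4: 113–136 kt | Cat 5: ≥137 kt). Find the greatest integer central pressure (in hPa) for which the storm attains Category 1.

Category 1 begins at V = 64 kt.
Required ΔP = (64/6.24)^(1/0.646) = 10.256^1.548 ≈ 36.73 hPa.
P_c ≤ 1012 − 36.73 = 975.27, so the highest integer P_c is 975 hPa.

975 hPa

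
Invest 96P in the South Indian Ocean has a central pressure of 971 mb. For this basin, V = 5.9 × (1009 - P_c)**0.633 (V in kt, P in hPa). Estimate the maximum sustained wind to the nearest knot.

59 kt

ΔP = 1009 − 971 = 38 mb.
38^0.633 ≈ 10.000.
V ≈ 5.9 × 10.000 ≈ 59.0 kt.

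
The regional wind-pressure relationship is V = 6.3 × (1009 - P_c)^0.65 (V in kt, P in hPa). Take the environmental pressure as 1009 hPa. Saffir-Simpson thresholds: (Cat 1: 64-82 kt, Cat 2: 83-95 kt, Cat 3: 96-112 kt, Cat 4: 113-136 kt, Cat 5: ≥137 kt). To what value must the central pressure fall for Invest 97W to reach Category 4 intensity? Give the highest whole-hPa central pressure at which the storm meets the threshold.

Category 4 begins at V = 113 kt.
Required ΔP = (113/6.3)^(1/0.65) = 17.937^1.538 ≈ 84.88 hPa.
P_c ≤ 1009 − 84.88 = 924.12, so the highest integer P_c is 924 hPa.

924 hPa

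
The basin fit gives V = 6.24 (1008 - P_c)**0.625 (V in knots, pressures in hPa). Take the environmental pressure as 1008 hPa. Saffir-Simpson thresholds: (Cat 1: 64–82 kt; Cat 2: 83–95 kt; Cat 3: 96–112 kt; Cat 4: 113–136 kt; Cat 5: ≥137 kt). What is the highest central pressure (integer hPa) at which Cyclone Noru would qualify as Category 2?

Category 2 begins at V = 83 kt.
Required ΔP = (83/6.24)^(1/0.625) = 13.301^1.600 ≈ 62.84 hPa.
P_c ≤ 1008 − 62.84 = 945.16, so the highest integer P_c is 945 hPa.

945 hPa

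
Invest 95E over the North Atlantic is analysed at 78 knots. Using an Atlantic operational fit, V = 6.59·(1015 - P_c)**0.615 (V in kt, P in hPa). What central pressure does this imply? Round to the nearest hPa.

959 hPa

ΔP = (V / 6.59)^(1/0.615) = (78/6.59)^1.626.
78/6.59 = 11.836; 11.836^1.626 ≈ 55.60 hPa.
P_c = 1015 − 55.60 = 959.40 ≈ 959 hPa.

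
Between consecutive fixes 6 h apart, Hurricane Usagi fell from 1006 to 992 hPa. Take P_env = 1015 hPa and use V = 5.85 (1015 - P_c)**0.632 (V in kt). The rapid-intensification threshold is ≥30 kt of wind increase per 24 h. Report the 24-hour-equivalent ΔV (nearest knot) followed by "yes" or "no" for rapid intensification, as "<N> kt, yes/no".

76 kt, yes

V₁: ΔP = 9, V ≈ 5.85 × 9^0.632 ≈ 23.46 kt.
V₂: ΔP = 23, V ≈ 5.85 × 23^0.632 ≈ 42.44 kt.
ΔV over 6 h = 18.98 kt → 24 h equivalent = 18.98 × 24/6 ≈ 75.92 kt.
76 kt ≥ 30 kt ⇒ rapid intensification.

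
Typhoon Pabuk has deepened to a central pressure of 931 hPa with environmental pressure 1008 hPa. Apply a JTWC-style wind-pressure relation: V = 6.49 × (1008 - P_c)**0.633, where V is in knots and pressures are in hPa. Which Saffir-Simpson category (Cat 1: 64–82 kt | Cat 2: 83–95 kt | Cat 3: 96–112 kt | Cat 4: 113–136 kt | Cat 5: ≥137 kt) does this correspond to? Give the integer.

3

ΔP = 1008 − 931 = 77 hPa.
V ≈ 6.49 × 77^0.633 = 6.49 × 15.64 ≈ 101 kt.
101 kt falls in the Category 3 band.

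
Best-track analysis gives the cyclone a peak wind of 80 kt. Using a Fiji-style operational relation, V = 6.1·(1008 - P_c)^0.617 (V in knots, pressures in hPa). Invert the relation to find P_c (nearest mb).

943 mb

ΔP = (V / 6.1)^(1/0.617) = (80/6.1)^1.621.
80/6.1 = 13.115; 13.115^1.621 ≈ 64.80 mb.
P_c = 1008 − 64.80 = 943.20 ≈ 943 mb.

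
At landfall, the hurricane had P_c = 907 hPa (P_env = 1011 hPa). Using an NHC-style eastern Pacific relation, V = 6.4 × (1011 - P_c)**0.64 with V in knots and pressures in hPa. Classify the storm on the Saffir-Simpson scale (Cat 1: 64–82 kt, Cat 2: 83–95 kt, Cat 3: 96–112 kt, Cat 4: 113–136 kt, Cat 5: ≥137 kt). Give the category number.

4

ΔP = 1011 − 907 = 104 hPa.
V ≈ 6.4 × 104^0.64 = 6.4 × 19.54 ≈ 125 kt.
125 kt falls in the Category 4 band.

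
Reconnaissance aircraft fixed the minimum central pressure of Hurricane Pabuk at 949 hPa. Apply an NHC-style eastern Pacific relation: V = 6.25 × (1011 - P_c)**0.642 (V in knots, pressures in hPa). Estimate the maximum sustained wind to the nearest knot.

ΔP = 1011 − 949 = 62 hPa.
62^0.642 ≈ 14.149.
V ≈ 6.25 × 14.149 ≈ 88.4 kt.

88 kt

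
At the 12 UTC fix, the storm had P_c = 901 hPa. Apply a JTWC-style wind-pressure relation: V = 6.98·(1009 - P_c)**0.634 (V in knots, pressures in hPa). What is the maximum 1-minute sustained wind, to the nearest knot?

ΔP = 1009 − 901 = 108 hPa.
108^0.634 ≈ 19.462.
V ≈ 6.98 × 19.462 ≈ 135.8 kt.

136 kt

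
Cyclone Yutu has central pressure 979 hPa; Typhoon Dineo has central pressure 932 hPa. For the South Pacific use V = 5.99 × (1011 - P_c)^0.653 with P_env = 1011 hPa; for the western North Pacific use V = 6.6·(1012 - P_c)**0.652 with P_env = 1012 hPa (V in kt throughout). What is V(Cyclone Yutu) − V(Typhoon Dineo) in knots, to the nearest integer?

-57 kt

Cyclone Yutu: ΔP = 32; V ≈ 5.99 × 32^0.653 ≈ 57.58 kt.
Typhoon Dineo: ΔP = 80; V ≈ 6.6 × 80^0.652 ≈ 114.91 kt.
Difference ≈ 57.58 − 114.91 = -57.33 → -57 kt.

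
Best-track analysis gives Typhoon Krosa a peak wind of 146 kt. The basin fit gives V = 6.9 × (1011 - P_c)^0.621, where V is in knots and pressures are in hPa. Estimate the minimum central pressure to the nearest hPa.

ΔP = (V / 6.9)^(1/0.621) = (146/6.9)^1.610.
146/6.9 = 21.159; 21.159^1.610 ≈ 136.29 hPa.
P_c = 1011 − 136.29 = 874.71 ≈ 875 hPa.

875 hPa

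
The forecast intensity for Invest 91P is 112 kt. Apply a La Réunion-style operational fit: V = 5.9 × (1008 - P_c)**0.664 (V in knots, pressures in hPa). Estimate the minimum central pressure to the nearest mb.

924 mb

ΔP = (V / 5.9)^(1/0.664) = (112/5.9)^1.506.
112/5.9 = 18.983; 18.983^1.506 ≈ 84.19 mb.
P_c = 1008 − 84.19 = 923.81 ≈ 924 mb.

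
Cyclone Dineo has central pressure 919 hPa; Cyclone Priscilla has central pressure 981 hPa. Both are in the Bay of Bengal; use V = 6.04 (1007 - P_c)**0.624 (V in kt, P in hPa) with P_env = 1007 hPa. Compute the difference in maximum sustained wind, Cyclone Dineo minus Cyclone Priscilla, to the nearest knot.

53 kt

Cyclone Dineo: ΔP = 88; V ≈ 6.04 × 88^0.624 ≈ 98.72 kt.
Cyclone Priscilla: ΔP = 26; V ≈ 6.04 × 26^0.624 ≈ 46.13 kt.
Difference ≈ 98.72 − 46.13 = 52.59 → 53 kt.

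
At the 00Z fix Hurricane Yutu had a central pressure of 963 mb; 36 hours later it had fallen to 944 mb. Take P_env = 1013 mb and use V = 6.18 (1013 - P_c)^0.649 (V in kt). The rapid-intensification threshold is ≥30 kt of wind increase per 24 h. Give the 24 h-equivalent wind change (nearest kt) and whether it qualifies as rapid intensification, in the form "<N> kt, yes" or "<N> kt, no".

12 kt, no

V₁: ΔP = 50, V ≈ 6.18 × 50^0.649 ≈ 78.27 kt.
V₂: ΔP = 69, V ≈ 6.18 × 69^0.649 ≈ 96.47 kt.
ΔV over 36 h = 18.20 kt → 24 h equivalent = 18.20 × 24/36 ≈ 12.13 kt.
12 kt < 30 kt ⇒ not rapid intensification.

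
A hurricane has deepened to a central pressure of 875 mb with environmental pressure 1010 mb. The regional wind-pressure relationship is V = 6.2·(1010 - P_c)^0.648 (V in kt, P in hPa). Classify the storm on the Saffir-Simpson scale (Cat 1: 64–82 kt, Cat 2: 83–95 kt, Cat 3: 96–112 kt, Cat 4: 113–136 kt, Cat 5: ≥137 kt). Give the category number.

ΔP = 1010 − 875 = 135 mb.
V ≈ 6.2 × 135^0.648 = 6.2 × 24.01 ≈ 149 kt.
149 kt falls in the Category 5 band.

5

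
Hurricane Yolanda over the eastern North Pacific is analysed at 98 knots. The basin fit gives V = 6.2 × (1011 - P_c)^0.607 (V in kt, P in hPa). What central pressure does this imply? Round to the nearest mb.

917 mb

ΔP = (V / 6.2)^(1/0.607) = (98/6.2)^1.647.
98/6.2 = 15.806; 15.806^1.647 ≈ 94.41 mb.
P_c = 1011 − 94.41 = 916.59 ≈ 917 mb.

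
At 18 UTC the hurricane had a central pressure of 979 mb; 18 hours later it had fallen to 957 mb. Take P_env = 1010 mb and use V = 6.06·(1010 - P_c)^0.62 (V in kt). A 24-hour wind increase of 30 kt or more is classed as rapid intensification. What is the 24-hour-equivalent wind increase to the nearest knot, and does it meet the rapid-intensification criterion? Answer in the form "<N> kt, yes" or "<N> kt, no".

27 kt, no

V₁: ΔP = 31, V ≈ 6.06 × 31^0.62 ≈ 50.95 kt.
V₂: ΔP = 53, V ≈ 6.06 × 53^0.62 ≈ 71.04 kt.
ΔV over 18 h = 20.09 kt → 24 h equivalent = 20.09 × 24/18 ≈ 26.79 kt.
27 kt < 30 kt ⇒ not rapid intensification.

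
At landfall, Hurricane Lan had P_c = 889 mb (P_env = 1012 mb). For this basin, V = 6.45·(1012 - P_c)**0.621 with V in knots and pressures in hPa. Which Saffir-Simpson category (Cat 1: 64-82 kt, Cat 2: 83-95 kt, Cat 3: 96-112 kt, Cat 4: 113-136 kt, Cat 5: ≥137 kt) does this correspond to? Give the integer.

ΔP = 1012 − 889 = 123 mb.
V ≈ 6.45 × 123^0.621 = 6.45 × 19.85 ≈ 128 kt.
128 kt falls in the Category 4 band.

4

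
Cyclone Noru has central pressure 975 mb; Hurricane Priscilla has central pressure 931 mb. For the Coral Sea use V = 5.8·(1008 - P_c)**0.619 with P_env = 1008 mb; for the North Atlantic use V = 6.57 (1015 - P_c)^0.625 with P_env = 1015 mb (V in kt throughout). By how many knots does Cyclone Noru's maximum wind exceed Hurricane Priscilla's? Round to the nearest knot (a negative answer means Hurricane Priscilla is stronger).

Cyclone Noru: ΔP = 33; V ≈ 5.8 × 33^0.619 ≈ 50.51 kt.
Hurricane Priscilla: ΔP = 84; V ≈ 6.57 × 84^0.625 ≈ 104.77 kt.
Difference ≈ 50.51 − 104.77 = -54.26 → -54 kt.

-54 kt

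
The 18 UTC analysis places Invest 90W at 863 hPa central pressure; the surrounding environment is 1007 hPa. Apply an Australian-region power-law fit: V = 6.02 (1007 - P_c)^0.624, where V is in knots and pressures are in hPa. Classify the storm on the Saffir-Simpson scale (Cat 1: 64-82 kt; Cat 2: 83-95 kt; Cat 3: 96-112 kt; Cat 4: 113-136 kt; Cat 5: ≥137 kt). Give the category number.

ΔP = 1007 − 863 = 144 hPa.
V ≈ 6.02 × 144^0.624 = 6.02 × 22.22 ≈ 134 kt.
134 kt falls in the Category 4 band.

4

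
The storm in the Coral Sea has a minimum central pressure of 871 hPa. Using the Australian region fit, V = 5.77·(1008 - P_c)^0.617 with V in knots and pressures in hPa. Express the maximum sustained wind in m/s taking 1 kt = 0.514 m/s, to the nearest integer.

ΔP = 1008 − 871 = 137 hPa.
V ≈ 5.77 × 137^0.617 = 5.77 × 20.814 ≈ 120.097 kt.
120.097 × 0.514 ≈ 61.73 m/s → 62 m/s.

62 m/s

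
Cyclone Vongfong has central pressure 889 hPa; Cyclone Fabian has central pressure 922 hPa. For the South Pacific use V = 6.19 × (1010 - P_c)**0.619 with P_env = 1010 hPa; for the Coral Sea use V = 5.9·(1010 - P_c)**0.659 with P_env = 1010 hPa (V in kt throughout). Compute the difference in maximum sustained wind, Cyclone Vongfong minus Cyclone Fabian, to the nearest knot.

8 kt

Cyclone Vongfong: ΔP = 121; V ≈ 6.19 × 121^0.619 ≈ 120.49 kt.
Cyclone Fabian: ΔP = 88; V ≈ 5.9 × 88^0.659 ≈ 112.79 kt.
Difference ≈ 120.49 − 112.79 = 7.70 → 8 kt.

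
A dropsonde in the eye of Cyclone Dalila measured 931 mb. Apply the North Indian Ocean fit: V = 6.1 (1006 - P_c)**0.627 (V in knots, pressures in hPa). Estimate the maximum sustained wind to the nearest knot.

91 kt

ΔP = 1006 − 931 = 75 mb.
75^0.627 ≈ 14.985.
V ≈ 6.1 × 14.985 ≈ 91.4 kt.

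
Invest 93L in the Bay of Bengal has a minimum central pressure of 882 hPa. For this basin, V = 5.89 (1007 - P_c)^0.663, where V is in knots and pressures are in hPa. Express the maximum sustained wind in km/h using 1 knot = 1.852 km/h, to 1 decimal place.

267.9 km/h

ΔP = 1007 − 882 = 125 hPa.
V ≈ 5.89 × 125^0.663 = 5.89 × 24.561 ≈ 144.666 kt.
144.666 × 1.852 ≈ 267.92 km/h → 267.9 km/h.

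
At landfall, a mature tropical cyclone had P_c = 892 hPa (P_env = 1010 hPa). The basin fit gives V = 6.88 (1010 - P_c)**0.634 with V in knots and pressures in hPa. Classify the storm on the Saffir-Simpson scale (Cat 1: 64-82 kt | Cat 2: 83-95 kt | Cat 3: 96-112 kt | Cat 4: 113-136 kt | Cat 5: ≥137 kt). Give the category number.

ΔP = 1010 − 892 = 118 hPa.
V ≈ 6.88 × 118^0.634 = 6.88 × 20.59 ≈ 142 kt.
142 kt falls in the Category 5 band.

5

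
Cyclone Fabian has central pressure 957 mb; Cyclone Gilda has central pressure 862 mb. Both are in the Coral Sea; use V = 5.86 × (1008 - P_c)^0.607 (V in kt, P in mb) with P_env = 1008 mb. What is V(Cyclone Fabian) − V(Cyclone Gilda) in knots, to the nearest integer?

Cyclone Fabian: ΔP = 51; V ≈ 5.86 × 51^0.607 ≈ 63.74 kt.
Cyclone Gilda: ΔP = 146; V ≈ 5.86 × 146^0.607 ≈ 120.69 kt.
Difference ≈ 63.74 − 120.69 = -56.95 → -57 kt.

-57 kt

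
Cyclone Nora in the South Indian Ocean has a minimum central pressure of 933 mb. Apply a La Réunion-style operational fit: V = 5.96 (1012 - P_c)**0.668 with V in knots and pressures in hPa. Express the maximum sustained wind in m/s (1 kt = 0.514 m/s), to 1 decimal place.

ΔP = 1012 − 933 = 79 mb.
V ≈ 5.96 × 79^0.668 = 5.96 × 18.519 ≈ 110.373 kt.
110.373 × 0.514 ≈ 56.73 m/s → 56.7 m/s.

56.7 m/s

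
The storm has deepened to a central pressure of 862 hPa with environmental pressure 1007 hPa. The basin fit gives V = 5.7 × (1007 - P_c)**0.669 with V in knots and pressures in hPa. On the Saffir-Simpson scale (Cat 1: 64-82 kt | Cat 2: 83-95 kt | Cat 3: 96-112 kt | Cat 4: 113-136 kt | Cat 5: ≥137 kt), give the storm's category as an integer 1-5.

5

ΔP = 1007 − 862 = 145 hPa.
V ≈ 5.7 × 145^0.669 = 5.7 × 27.92 ≈ 159 kt.
159 kt falls in the Category 5 band.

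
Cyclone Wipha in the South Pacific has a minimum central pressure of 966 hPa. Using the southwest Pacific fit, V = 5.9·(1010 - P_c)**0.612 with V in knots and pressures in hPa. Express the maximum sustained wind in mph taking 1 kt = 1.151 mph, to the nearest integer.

ΔP = 1010 − 966 = 44 hPa.
V ≈ 5.9 × 44^0.612 = 5.9 × 10.134 ≈ 59.792 kt.
59.792 × 1.151 ≈ 68.82 mph → 69 mph.

69 mph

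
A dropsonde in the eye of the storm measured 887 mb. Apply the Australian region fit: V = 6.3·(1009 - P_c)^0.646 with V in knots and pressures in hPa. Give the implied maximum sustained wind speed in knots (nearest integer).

ΔP = 1009 − 887 = 122 mb.
122^0.646 ≈ 22.273.
V ≈ 6.3 × 22.273 ≈ 140.3 kt.

140 kt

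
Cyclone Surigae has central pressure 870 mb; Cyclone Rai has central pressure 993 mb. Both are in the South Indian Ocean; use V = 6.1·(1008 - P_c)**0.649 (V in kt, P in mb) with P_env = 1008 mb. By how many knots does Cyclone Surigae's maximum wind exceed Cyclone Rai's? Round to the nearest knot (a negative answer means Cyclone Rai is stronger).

114 kt

Cyclone Surigae: ΔP = 138; V ≈ 6.1 × 138^0.649 ≈ 149.32 kt.
Cyclone Rai: ΔP = 15; V ≈ 6.1 × 15^0.649 ≈ 35.37 kt.
Difference ≈ 149.32 − 35.37 = 113.95 → 114 kt.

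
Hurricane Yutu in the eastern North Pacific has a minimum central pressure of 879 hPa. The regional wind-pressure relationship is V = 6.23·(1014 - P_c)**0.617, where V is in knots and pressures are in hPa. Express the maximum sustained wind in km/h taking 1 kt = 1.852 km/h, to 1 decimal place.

238.0 km/h

ΔP = 1014 − 879 = 135 hPa.
V ≈ 6.23 × 135^0.617 = 6.23 × 20.626 ≈ 128.500 kt.
128.500 × 1.852 ≈ 237.98 km/h → 238.0 km/h.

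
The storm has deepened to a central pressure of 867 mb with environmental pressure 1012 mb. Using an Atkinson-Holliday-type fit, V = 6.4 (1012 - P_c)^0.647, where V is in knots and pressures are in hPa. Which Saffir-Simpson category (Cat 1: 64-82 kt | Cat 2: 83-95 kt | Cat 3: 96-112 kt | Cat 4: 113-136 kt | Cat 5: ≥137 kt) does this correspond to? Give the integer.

ΔP = 1012 − 867 = 145 mb.
V ≈ 6.4 × 145^0.647 = 6.4 × 25.03 ≈ 160 kt.
160 kt falls in the Category 5 band.

5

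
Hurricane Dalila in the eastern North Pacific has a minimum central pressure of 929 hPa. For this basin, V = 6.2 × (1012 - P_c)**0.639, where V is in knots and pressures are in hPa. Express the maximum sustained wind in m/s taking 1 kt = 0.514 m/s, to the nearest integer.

ΔP = 1012 − 929 = 83 hPa.
V ≈ 6.2 × 83^0.639 = 6.2 × 16.838 ≈ 104.396 kt.
104.396 × 0.514 ≈ 53.66 m/s → 54 m/s.

54 m/s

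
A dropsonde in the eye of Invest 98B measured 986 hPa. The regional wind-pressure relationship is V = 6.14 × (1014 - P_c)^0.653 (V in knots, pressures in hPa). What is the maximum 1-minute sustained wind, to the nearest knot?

ΔP = 1014 − 986 = 28 hPa.
28^0.653 ≈ 8.810.
V ≈ 6.14 × 8.810 ≈ 54.1 kt.

54 kt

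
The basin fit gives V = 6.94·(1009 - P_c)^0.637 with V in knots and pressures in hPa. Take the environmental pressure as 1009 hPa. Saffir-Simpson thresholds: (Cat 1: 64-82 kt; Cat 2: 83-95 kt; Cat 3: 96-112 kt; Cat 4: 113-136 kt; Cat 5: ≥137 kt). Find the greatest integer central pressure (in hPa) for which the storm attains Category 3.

Category 3 begins at V = 96 kt.
Required ΔP = (96/6.94)^(1/0.637) = 13.833^1.570 ≈ 61.81 hPa.
P_c ≤ 1009 − 61.81 = 947.19, so the highest integer P_c is 947 hPa.

947 hPa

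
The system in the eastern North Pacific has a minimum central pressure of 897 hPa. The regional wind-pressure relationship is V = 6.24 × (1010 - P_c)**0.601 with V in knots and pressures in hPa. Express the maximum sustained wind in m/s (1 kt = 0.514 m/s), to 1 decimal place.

55.0 m/s

ΔP = 1010 − 897 = 113 hPa.
V ≈ 6.24 × 113^0.601 = 6.24 × 17.136 ≈ 106.926 kt.
106.926 × 0.514 ≈ 54.96 m/s → 55.0 m/s.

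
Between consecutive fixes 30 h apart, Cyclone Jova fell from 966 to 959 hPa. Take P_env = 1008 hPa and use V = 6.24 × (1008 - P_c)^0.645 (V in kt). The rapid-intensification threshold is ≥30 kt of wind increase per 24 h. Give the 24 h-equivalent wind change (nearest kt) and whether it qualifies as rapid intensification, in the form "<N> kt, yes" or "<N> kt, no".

6 kt, no

V₁: ΔP = 42, V ≈ 6.24 × 42^0.645 ≈ 69.53 kt.
V₂: ΔP = 49, V ≈ 6.24 × 49^0.645 ≈ 76.80 kt.
ΔV over 30 h = 7.27 kt → 24 h equivalent = 7.27 × 24/30 ≈ 5.82 kt.
6 kt < 30 kt ⇒ not rapid intensification.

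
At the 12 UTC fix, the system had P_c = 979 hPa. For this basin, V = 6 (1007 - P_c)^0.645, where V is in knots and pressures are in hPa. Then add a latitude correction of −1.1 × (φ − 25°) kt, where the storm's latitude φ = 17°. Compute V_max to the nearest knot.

60 kt

ΔP = 1007 − 979 = 28 hPa.
28^0.645 ≈ 8.579.
V ≈ 6 × 8.579 ≈ 51.5 kt.
Latitude correction: −1.1 × (17 − 25) = 8.8 kt.
Corrected V ≈ 60.3 kt → 60 kt.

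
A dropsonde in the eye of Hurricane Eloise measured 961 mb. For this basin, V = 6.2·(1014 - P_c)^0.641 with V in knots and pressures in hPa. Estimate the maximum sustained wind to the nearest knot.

ΔP = 1014 − 961 = 53 mb.
53^0.641 ≈ 12.743.
V ≈ 6.2 × 12.743 ≈ 79.0 kt.

79 kt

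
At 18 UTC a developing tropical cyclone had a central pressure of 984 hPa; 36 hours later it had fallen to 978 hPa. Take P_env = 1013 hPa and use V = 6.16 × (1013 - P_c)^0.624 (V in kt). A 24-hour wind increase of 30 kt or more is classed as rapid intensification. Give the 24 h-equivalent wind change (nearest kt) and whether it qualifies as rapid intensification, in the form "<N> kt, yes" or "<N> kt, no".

4 kt, no

V₁: ΔP = 29, V ≈ 6.16 × 29^0.624 ≈ 50.36 kt.
V₂: ΔP = 35, V ≈ 6.16 × 35^0.624 ≈ 56.63 kt.
ΔV over 36 h = 6.27 kt → 24 h equivalent = 6.27 × 24/36 ≈ 4.18 kt.
4 kt < 30 kt ⇒ not rapid intensification.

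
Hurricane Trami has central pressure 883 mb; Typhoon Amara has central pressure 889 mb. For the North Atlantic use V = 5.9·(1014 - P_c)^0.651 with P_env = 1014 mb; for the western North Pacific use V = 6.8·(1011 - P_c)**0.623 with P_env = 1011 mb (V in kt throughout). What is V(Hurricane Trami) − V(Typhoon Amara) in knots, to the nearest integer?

5 kt

Hurricane Trami: ΔP = 131; V ≈ 5.9 × 131^0.651 ≈ 140.99 kt.
Typhoon Amara: ΔP = 122; V ≈ 6.8 × 122^0.623 ≈ 135.62 kt.
Difference ≈ 140.99 − 135.62 = 5.37 → 5 kt.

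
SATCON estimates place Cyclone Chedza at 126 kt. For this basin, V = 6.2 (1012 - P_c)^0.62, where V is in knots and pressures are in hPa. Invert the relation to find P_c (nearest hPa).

883 hPa

ΔP = (V / 6.2)^(1/0.62) = (126/6.2)^1.613.
126/6.2 = 20.323; 20.323^1.613 ≈ 128.72 hPa.
P_c = 1012 − 128.72 = 883.28 ≈ 883 hPa.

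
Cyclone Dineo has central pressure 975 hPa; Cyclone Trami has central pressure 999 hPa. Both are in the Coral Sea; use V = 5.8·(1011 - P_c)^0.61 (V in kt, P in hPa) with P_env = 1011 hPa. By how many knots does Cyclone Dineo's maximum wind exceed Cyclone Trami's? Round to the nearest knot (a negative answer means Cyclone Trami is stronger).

Cyclone Dineo: ΔP = 36; V ≈ 5.8 × 36^0.61 ≈ 51.61 kt.
Cyclone Trami: ΔP = 12; V ≈ 5.8 × 12^0.61 ≈ 26.41 kt.
Difference ≈ 51.61 − 26.41 = 25.20 → 25 kt.

25 kt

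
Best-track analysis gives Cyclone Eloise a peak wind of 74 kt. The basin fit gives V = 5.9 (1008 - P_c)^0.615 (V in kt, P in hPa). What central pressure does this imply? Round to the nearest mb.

947 mb

ΔP = (V / 5.9)^(1/0.615) = (74/5.9)^1.626.
74/5.9 = 12.542; 12.542^1.626 ≈ 61.09 mb.
P_c = 1008 − 61.09 = 946.91 ≈ 947 mb.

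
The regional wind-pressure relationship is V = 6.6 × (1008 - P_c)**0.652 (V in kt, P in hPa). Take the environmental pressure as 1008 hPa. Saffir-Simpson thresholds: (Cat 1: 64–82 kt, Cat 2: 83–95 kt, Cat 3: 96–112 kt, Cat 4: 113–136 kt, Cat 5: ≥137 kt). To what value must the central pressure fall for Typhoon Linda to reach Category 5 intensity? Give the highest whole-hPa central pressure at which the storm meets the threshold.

903 hPa

Category 5 begins at V = 137 kt.
Required ΔP = (137/6.6)^(1/0.652) = 20.758^1.534 ≈ 104.76 hPa.
P_c ≤ 1008 − 104.76 = 903.24, so the highest integer P_c is 903 hPa.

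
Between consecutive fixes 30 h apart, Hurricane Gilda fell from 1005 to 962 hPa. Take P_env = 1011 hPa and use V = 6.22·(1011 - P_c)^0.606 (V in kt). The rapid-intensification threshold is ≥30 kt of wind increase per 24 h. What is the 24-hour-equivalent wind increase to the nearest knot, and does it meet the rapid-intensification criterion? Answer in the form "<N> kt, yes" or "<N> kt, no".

V₁: ΔP = 6, V ≈ 6.22 × 6^0.606 ≈ 18.42 kt.
V₂: ΔP = 49, V ≈ 6.22 × 49^0.606 ≈ 65.77 kt.
ΔV over 30 h = 47.35 kt → 24 h equivalent = 47.35 × 24/30 ≈ 37.88 kt.
38 kt ≥ 30 kt ⇒ rapid intensification.

38 kt, yes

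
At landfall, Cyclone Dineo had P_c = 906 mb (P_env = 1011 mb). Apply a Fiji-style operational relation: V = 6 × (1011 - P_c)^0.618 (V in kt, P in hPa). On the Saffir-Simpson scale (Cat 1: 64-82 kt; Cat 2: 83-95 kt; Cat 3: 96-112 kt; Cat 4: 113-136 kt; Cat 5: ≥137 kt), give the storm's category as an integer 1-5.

ΔP = 1011 − 906 = 105 mb.
V ≈ 6 × 105^0.618 = 6 × 17.75 ≈ 106 kt.
106 kt falls in the Category 3 band.

3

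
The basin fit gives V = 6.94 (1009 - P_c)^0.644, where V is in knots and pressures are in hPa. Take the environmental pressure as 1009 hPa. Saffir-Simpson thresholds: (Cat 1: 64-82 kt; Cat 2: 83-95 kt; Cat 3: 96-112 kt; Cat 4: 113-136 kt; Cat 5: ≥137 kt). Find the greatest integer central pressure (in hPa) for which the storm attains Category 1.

977 hPa

Category 1 begins at V = 64 kt.
Required ΔP = (64/6.94)^(1/0.644) = 9.222^1.553 ≈ 31.49 hPa.
P_c ≤ 1009 − 31.49 = 977.51, so the highest integer P_c is 977 hPa.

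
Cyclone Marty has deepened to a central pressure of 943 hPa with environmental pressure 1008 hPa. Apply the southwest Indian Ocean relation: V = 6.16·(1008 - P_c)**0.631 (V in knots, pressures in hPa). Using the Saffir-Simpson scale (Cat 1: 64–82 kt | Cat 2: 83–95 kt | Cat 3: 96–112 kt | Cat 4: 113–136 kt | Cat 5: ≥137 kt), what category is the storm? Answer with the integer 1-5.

ΔP = 1008 − 943 = 65 hPa.
V ≈ 6.16 × 65^0.631 = 6.16 × 13.93 ≈ 86 kt.
86 kt falls in the Category 2 band.

2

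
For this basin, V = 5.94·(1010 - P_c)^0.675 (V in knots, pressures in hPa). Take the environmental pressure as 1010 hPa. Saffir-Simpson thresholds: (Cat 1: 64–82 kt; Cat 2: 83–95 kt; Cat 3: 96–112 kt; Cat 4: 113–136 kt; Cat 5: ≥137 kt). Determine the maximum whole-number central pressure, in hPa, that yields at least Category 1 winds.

976 hPa

Category 1 begins at V = 64 kt.
Required ΔP = (64/5.94)^(1/0.675) = 10.774^1.481 ≈ 33.84 hPa.
P_c ≤ 1010 − 33.84 = 976.16, so the highest integer P_c is 976 hPa.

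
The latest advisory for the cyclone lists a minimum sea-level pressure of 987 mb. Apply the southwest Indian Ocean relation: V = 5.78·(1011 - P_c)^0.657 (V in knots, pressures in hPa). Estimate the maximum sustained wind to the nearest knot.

ΔP = 1011 − 987 = 24 mb.
24^0.657 ≈ 8.069.
V ≈ 5.78 × 8.069 ≈ 46.6 kt.

47 kt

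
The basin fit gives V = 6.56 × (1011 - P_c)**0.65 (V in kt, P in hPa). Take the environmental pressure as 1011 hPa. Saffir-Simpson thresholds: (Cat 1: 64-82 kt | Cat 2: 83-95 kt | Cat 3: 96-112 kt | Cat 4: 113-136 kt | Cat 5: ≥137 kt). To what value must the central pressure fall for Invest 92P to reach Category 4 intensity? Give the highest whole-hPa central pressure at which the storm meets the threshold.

Category 4 begins at V = 113 kt.
Required ΔP = (113/6.56)^(1/0.65) = 17.226^1.538 ≈ 79.76 hPa.
P_c ≤ 1011 − 79.76 = 931.24, so the highest integer P_c is 931 hPa.

931 hPa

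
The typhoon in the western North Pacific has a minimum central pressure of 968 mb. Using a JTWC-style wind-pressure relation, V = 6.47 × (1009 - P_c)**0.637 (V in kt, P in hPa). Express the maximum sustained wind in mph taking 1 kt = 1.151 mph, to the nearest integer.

79 mph

ΔP = 1009 − 968 = 41 mb.
V ≈ 6.47 × 41^0.637 = 6.47 × 10.650 ≈ 68.905 kt.
68.905 × 1.151 ≈ 79.31 mph → 79 mph.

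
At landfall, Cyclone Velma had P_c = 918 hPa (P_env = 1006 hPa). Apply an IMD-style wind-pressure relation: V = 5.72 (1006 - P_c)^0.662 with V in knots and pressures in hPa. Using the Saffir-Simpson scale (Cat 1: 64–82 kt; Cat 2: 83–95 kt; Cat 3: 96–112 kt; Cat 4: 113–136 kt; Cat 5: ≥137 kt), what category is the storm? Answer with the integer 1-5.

3

ΔP = 1006 − 918 = 88 hPa.
V ≈ 5.72 × 88^0.662 = 5.72 × 19.38 ≈ 111 kt.
111 kt falls in the Category 3 band.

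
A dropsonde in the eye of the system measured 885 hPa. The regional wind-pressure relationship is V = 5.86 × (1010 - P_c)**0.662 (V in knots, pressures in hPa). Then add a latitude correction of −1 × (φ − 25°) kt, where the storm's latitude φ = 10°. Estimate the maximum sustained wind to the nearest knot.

ΔP = 1010 − 885 = 125 hPa.
125^0.662 ≈ 24.443.
V ≈ 5.86 × 24.443 ≈ 143.2 kt.
Latitude correction: −1 × (10 − 25) = 15 kt.
Corrected V ≈ 158.2 kt → 158 kt.

158 kt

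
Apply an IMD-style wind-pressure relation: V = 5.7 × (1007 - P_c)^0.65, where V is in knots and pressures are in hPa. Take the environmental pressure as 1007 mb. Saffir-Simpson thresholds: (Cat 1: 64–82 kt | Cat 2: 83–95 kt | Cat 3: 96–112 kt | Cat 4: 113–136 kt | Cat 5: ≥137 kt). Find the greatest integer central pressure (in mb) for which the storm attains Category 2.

945 mb

Category 2 begins at V = 83 kt.
Required ΔP = (83/5.7)^(1/0.65) = 14.561^1.538 ≈ 61.59 mb.
P_c ≤ 1007 − 61.59 = 945.41, so the highest integer P_c is 945 mb.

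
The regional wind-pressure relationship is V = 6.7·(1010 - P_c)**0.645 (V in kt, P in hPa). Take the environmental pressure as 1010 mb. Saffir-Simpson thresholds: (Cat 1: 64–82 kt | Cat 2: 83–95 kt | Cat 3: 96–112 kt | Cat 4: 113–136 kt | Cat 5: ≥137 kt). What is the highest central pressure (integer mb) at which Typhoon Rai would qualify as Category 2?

960 mb

Category 2 begins at V = 83 kt.
Required ΔP = (83/6.7)^(1/0.645) = 12.388^1.550 ≈ 49.50 mb.
P_c ≤ 1010 − 49.50 = 960.50, so the highest integer P_c is 960 mb.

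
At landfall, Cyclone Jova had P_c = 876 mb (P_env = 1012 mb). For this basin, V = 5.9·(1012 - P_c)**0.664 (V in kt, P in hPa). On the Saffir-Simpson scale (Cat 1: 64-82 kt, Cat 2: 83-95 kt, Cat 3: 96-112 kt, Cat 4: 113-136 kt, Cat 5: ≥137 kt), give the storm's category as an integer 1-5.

5

ΔP = 1012 − 876 = 136 mb.
V ≈ 5.9 × 136^0.664 = 5.9 × 26.10 ≈ 154 kt.
154 kt falls in the Category 5 band.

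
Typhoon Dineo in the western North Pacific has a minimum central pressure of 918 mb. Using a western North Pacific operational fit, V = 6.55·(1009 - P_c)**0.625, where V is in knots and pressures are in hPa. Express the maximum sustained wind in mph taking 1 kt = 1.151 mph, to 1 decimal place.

ΔP = 1009 − 918 = 91 mb.
V ≈ 6.55 × 91^0.625 = 6.55 × 16.765 ≈ 109.810 kt.
109.810 × 1.151 ≈ 126.39 mph → 126.4 mph.

126.4 mph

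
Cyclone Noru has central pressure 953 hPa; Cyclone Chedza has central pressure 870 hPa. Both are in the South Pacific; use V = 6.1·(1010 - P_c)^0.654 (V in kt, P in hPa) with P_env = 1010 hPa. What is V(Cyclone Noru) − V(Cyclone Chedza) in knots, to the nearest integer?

Cyclone Noru: ΔP = 57; V ≈ 6.1 × 57^0.654 ≈ 85.84 kt.
Cyclone Chedza: ΔP = 140; V ≈ 6.1 × 140^0.654 ≈ 154.49 kt.
Difference ≈ 85.84 − 154.49 = -68.65 → -69 kt.

-69 kt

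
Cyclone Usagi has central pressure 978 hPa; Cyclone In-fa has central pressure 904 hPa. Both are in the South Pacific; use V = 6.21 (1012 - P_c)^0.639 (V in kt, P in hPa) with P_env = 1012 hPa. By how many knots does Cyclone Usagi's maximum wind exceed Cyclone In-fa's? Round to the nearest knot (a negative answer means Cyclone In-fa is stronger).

-65 kt

Cyclone Usagi: ΔP = 34; V ≈ 6.21 × 34^0.639 ≈ 59.12 kt.
Cyclone In-fa: ΔP = 108; V ≈ 6.21 × 108^0.639 ≈ 123.72 kt.
Difference ≈ 59.12 − 123.72 = -64.60 → -65 kt.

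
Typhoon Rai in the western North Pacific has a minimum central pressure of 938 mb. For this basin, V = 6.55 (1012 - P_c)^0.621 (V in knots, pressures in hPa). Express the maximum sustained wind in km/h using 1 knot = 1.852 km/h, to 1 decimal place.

ΔP = 1012 − 938 = 74 mb.
V ≈ 6.55 × 74^0.621 = 6.55 × 14.481 ≈ 94.849 kt.
94.849 × 1.852 ≈ 175.66 km/h → 175.7 km/h.

175.7 km/h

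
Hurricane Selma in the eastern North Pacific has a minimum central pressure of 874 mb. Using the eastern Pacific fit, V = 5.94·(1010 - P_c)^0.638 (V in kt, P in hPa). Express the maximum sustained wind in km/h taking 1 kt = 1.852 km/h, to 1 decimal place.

252.7 km/h

ΔP = 1010 − 874 = 136 mb.
V ≈ 5.94 × 136^0.638 = 5.94 × 22.972 ≈ 136.453 kt.
136.453 × 1.852 ≈ 252.71 km/h → 252.7 km/h.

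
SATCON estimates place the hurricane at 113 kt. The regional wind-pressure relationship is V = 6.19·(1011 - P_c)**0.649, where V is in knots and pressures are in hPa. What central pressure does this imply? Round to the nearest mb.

923 mb

ΔP = (V / 6.19)^(1/0.649) = (113/6.19)^1.541.
113/6.19 = 18.255; 18.255^1.541 ≈ 87.82 mb.
P_c = 1011 − 87.82 = 923.18 ≈ 923 mb.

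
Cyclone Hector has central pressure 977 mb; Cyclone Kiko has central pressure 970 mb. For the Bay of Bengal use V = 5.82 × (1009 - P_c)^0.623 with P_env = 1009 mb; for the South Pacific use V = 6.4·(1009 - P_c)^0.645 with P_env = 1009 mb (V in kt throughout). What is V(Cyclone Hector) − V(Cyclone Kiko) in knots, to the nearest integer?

-18 kt

Cyclone Hector: ΔP = 32; V ≈ 5.82 × 32^0.623 ≈ 50.42 kt.
Cyclone Kiko: ΔP = 39; V ≈ 6.4 × 39^0.645 ≈ 67.99 kt.
Difference ≈ 50.42 − 67.99 = -17.57 → -18 kt.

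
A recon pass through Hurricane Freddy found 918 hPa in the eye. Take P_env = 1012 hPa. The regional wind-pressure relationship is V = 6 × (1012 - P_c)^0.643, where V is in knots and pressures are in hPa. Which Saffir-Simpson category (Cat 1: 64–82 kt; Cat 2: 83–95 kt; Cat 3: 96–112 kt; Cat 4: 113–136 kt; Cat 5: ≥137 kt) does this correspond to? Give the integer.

3

ΔP = 1012 − 918 = 94 hPa.
V ≈ 6 × 94^0.643 = 6 × 18.57 ≈ 111 kt.
111 kt falls in the Category 3 band.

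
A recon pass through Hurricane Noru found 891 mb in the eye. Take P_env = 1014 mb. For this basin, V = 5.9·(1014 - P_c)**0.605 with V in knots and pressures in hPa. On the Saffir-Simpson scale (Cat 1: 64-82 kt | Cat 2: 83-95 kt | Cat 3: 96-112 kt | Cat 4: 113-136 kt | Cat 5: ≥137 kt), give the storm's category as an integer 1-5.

ΔP = 1014 − 891 = 123 mb.
V ≈ 5.9 × 123^0.605 = 5.9 × 18.38 ≈ 108 kt.
108 kt falls in the Category 3 band.

3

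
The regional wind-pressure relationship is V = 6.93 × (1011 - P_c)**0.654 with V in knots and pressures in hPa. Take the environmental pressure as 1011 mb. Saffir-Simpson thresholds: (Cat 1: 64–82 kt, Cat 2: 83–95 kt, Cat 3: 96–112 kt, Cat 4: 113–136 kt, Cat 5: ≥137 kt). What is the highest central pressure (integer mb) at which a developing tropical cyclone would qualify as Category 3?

Category 3 begins at V = 96 kt.
Required ΔP = (96/6.93)^(1/0.654) = 13.853^1.529 ≈ 55.65 mb.
P_c ≤ 1011 − 55.65 = 955.35, so the highest integer P_c is 955 mb.

955 mb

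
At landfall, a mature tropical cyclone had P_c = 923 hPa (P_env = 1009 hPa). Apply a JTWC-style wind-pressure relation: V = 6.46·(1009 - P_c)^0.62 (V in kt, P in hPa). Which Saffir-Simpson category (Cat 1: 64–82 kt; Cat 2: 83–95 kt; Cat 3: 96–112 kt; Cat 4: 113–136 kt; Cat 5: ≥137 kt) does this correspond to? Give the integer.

3

ΔP = 1009 − 923 = 86 hPa.
V ≈ 6.46 × 86^0.62 = 6.46 × 15.83 ≈ 102 kt.
102 kt falls in the Category 3 band.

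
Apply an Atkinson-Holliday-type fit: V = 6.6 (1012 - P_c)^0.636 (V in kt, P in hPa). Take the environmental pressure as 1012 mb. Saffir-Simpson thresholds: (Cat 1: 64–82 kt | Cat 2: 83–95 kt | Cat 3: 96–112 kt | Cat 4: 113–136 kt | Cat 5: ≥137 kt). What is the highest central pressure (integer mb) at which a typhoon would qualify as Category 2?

958 mb

Category 2 begins at V = 83 kt.
Required ΔP = (83/6.6)^(1/0.636) = 12.576^1.572 ≈ 53.56 mb.
P_c ≤ 1012 − 53.56 = 958.44, so the highest integer P_c is 958 mb.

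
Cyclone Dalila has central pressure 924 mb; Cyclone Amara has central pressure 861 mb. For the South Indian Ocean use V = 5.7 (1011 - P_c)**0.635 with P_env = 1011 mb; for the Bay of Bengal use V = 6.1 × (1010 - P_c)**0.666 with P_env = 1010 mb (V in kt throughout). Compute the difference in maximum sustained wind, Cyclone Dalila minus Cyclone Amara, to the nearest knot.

-74 kt

Cyclone Dalila: ΔP = 87; V ≈ 5.7 × 87^0.635 ≈ 97.16 kt.
Cyclone Amara: ΔP = 149; V ≈ 6.1 × 149^0.666 ≈ 170.87 kt.
Difference ≈ 97.16 − 170.87 = -73.71 → -74 kt.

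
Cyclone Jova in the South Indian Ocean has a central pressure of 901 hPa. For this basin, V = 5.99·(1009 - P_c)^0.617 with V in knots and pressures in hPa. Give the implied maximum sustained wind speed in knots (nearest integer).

ΔP = 1009 − 901 = 108 hPa.
108^0.617 ≈ 17.973.
V ≈ 5.99 × 17.973 ≈ 107.7 kt.

108 kt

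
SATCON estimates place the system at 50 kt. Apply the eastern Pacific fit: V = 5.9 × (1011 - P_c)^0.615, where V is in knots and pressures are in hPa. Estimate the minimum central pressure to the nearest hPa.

979 hPa

ΔP = (V / 5.9)^(1/0.615) = (50/5.9)^1.626.
50/5.9 = 8.475; 8.475^1.626 ≈ 32.29 hPa.
P_c = 1011 − 32.29 = 978.71 ≈ 979 hPa.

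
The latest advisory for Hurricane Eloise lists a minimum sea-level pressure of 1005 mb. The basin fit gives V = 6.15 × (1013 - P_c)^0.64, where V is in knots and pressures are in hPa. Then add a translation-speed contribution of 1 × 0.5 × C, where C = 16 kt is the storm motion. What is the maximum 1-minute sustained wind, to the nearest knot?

ΔP = 1013 − 1005 = 8 mb.
8^0.64 ≈ 3.784.
V ≈ 6.15 × 3.784 ≈ 23.3 kt.
Translation term: 1 × 0.5 × 16 = 8 kt.
Corrected V ≈ 31.3 kt → 31 kt.

31 kt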